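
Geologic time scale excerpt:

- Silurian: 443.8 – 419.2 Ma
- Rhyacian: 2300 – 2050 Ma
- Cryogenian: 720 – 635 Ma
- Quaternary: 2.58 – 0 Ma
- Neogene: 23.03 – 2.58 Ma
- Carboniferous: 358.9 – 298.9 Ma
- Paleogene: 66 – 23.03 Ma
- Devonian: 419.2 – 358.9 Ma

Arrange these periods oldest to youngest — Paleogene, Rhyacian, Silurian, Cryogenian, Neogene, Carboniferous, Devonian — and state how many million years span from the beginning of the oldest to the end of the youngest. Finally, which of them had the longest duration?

Start ages (Ma): Rhyacian 2300, Cryogenian 720, Silurian 443.8, Devonian 419.2, Carboniferous 358.9, Paleogene 66, Neogene 23.03.
Ordered oldest to youngest: Rhyacian, Cryogenian, Silurian, Devonian, Carboniferous, Paleogene, Neogene.
Span = 2300 − 2.58 = 2297.42 Myr.
Durations: Devonian 60.3, Carboniferous 60, Paleogene 42.97, Rhyacian 250, Cryogenian 85, Neogene 20.45, Silurian 24.6 → longest is Rhyacian (250 Myr).

Rhyacian, Cryogenian, Silurian, Devonian, Carboniferous, Paleogene, Neogene; total span 2297.42 Myr; longest is Rhyacian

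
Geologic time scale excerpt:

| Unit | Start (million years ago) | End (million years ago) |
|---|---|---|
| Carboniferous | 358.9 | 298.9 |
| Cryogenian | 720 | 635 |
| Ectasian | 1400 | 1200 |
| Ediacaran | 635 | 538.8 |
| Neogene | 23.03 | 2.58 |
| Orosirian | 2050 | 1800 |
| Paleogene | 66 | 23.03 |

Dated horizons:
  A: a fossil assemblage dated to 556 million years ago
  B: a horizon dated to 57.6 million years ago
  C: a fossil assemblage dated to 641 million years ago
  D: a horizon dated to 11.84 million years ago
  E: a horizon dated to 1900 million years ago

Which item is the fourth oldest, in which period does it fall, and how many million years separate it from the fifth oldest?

B, in the Paleogene; 45.76 million years to D

Sorted oldest-first by Ma: E (1900), C (641), A (556), B (57.6), D (11.84).
The fourth oldest is B at 57.6 Ma, which lies in 66–23.03 Ma: the Paleogene.
The fifth oldest is D at 11.84 Ma; separation = |57.6 − 11.84| = 45.76 Myr.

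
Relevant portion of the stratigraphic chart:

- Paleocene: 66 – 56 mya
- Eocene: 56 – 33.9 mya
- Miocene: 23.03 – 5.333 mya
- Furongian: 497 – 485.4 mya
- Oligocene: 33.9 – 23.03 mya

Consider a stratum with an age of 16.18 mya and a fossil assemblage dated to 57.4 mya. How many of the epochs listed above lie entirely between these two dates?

The older date is 57.4 Ma and the younger is 16.18 Ma.
Epochs with start < 57.4 and end > 16.18 Ma: Eocene (56–33.9), Oligocene (33.9–23.03).
That is 2 complete epochs.

2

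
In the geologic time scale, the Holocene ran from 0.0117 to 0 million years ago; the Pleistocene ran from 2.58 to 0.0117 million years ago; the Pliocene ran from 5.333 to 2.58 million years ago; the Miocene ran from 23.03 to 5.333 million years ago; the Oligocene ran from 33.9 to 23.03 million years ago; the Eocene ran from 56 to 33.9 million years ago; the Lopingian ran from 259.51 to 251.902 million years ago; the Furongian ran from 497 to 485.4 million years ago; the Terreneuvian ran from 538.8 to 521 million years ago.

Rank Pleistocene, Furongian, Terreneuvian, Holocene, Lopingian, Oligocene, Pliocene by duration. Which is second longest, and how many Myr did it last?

Durations: Pleistocene 2.5683; Furongian 11.6; Terreneuvian 17.8; Holocene 0.0117; Lopingian 7.608; Oligocene 10.87; Pliocene 2.753 Myr.
Sorted longest-first: Terreneuvian (17.8), Furongian (11.6), Oligocene (10.87), Lopingian (7.608), Pliocene (2.753), Pleistocene (2.5683), Holocene (0.0117).
The second longest is Furongian at 11.6 Myr.

Furongian, 11.6 million years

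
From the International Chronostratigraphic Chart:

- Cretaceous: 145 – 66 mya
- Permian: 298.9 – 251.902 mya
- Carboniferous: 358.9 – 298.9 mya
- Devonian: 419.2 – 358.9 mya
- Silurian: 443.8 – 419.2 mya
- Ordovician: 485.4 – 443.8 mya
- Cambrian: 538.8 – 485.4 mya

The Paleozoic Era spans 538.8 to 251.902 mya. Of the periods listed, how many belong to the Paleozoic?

Periods inside 538.8–251.902 Ma: Cambrian, Ordovician, Silurian, Devonian, Carboniferous, Permian — 6 in total.

6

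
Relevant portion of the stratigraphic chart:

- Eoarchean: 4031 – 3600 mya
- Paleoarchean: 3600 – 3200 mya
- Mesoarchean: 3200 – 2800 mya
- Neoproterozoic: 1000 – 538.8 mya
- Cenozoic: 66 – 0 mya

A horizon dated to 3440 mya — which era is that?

3440 Ma lies between 3600 and 3200 Ma, so it falls in the Paleoarchean.

Paleoarchean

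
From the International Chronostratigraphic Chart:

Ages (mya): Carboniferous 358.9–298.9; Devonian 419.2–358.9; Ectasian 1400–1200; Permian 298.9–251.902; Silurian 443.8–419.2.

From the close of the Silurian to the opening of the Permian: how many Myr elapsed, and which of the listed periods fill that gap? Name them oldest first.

The Silurian closes at 419.2 Ma and the Permian opens at 298.9 Ma, so the interval is 419.2 − 298.9 = 120.3 Myr.
A period fits inside if it starts at or after 419.2 Ma and ends at or before 298.9 Ma; oldest first that gives Devonian, Carboniferous.

120.3 million years; Devonian, Carboniferous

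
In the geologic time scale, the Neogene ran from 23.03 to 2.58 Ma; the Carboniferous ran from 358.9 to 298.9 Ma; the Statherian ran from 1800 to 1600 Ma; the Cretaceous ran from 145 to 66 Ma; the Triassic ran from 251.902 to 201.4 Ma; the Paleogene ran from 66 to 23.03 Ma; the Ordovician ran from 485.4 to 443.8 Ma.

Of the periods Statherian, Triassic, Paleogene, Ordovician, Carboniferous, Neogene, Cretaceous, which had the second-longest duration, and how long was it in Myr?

Start − end for each: Statherian 1800 − 1600 = 200; Triassic 251.902 − 201.4 = 50.502; Paleogene 66 − 23.03 = 42.97; Ordovician 485.4 − 443.8 = 41.6; Carboniferous 358.9 − 298.9 = 60; Neogene 23.03 − 2.58 = 20.45; Cretaceous 145 − 66 = 79.
Ranking these from longest: Statherian > Cretaceous > Carboniferous > Triassic > Paleogene > Ordovician > Neogene.
Position 2 in that ranking is Cretaceous, which lasted 79 Myr.

Cretaceous, 79 million years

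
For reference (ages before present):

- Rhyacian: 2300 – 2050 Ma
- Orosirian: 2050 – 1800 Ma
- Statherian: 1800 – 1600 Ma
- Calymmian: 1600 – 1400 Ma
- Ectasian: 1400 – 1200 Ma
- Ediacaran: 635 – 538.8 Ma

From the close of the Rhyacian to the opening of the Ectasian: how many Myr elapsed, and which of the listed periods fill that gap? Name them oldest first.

The Rhyacian closes at 2050 Ma and the Ectasian opens at 1400 Ma, so the interval is 2050 − 1400 = 650 Myr.
A period fits inside if it starts at or after 2050 Ma and ends at or before 1400 Ma; oldest first that gives Orosirian, Statherian, Calymmian.

650 million years; Orosirian, Statherian, Calymmian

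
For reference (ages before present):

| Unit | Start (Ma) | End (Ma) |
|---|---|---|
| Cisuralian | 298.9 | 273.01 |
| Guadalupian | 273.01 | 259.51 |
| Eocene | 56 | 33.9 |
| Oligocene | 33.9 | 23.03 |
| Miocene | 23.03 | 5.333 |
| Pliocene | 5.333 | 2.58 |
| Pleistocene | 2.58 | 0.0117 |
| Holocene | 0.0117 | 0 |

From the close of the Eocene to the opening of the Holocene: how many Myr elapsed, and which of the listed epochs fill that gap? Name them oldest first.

End of Eocene = 33.9 Ma; start of Holocene = 0.0117 Ma.
Gap = 33.9 − 0.0117 = 33.8883 Myr.
Epochs wholly inside 33.9–0.0117 Ma: Oligocene (33.9–23.03), Miocene (23.03–5.333), Pliocene (5.333–2.58), Pleistocene (2.58–0.0117).

33.8883 million years; Oligocene, Miocene, Pliocene, Pleistocene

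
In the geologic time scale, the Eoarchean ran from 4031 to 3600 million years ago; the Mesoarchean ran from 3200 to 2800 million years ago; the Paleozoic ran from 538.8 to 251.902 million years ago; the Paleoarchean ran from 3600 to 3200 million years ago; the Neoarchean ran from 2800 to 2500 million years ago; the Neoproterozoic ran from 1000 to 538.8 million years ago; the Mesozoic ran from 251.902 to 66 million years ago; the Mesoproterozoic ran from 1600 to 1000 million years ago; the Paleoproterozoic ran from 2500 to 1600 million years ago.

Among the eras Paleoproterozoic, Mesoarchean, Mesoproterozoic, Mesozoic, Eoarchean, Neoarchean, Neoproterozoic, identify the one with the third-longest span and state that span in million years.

Neoproterozoic, 461.2 million years

Start − end for each: Paleoproterozoic 2500 − 1600 = 900; Mesoarchean 3200 − 2800 = 400; Mesoproterozoic 1600 − 1000 = 600; Mesozoic 251.902 − 66 = 185.902; Eoarchean 4031 − 3600 = 431; Neoarchean 2800 − 2500 = 300; Neoproterozoic 1000 − 538.8 = 461.2.
Ranking these from longest: Paleoproterozoic > Mesoproterozoic > Neoproterozoic > Eoarchean > Mesoarchean > Neoarchean > Mesozoic.
Position 3 in that ranking is Neoproterozoic, which lasted 461.2 Myr.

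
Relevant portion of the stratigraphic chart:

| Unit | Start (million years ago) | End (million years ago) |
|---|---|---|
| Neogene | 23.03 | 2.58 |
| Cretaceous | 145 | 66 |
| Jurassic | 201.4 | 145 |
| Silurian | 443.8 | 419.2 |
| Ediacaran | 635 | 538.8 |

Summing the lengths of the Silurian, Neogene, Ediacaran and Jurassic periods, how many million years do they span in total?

197.65 million years

Each duration: Silurian = 24.6; Neogene = 20.45; Ediacaran = 96.2; Jurassic = 56.4.
Sum: 24.6 + 20.45 + 96.2 + 56.4 = 197.65 Myr.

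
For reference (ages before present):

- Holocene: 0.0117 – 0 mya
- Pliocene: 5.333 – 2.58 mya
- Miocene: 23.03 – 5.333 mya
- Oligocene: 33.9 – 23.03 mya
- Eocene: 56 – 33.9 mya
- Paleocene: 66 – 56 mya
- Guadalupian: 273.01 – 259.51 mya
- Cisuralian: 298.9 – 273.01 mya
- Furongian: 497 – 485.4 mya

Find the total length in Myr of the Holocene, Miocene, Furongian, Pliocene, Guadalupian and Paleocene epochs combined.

55.5617 million years

Each duration: Holocene = 0.0117; Miocene = 17.697; Furongian = 11.6; Pliocene = 2.753; Guadalupian = 13.5; Paleocene = 10.
Sum: 0.0117 + 17.697 + 11.6 + 2.753 + 13.5 + 10 = 55.5617 Myr.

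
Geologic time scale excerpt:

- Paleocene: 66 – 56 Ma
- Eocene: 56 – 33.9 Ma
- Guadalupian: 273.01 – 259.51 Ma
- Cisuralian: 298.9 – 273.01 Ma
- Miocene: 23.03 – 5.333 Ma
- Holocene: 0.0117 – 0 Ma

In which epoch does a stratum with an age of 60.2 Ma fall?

60.2 Ma lies between 66 and 56 Ma, so it falls in the Paleocene.

Paleocene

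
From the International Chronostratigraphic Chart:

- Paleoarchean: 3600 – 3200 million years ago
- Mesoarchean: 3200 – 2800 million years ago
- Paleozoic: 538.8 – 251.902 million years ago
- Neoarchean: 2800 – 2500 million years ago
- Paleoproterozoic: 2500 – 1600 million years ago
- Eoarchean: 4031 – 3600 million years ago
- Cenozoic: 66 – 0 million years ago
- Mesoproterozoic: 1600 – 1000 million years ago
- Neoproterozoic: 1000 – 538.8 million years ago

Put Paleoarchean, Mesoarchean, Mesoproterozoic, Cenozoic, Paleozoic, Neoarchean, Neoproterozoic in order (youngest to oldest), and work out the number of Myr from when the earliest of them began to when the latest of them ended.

From the excerpt: Paleoarchean 3600–3200; Mesoarchean 3200–2800; Mesoproterozoic 1600–1000; Cenozoic 66–0; Paleozoic 538.8–251.902; Neoarchean 2800–2500; Neoproterozoic 1000–538.8 (Ma).
Larger Ma is earlier, so the oldest is Paleoarchean and the youngest is Cenozoic; youngest to oldest: Cenozoic, Paleozoic, Neoproterozoic, Mesoproterozoic, Neoarchean, Mesoarchean, Paleoarchean.
Oldest start 3600 minus youngest end 0 gives 3600 Myr overall.

Cenozoic → Paleozoic → Neoproterozoic → Mesoproterozoic → Neoarchean → Mesoarchean → Paleoarchean; total span 3600 Myr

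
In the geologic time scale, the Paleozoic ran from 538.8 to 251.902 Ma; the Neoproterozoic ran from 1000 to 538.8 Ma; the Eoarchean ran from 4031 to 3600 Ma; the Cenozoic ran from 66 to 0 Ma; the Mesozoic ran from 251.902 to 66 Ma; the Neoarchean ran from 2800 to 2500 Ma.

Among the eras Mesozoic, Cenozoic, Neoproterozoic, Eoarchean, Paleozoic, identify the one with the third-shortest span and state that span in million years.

Paleozoic, 286.898 million years

Durations: Mesozoic 185.902; Cenozoic 66; Neoproterozoic 461.2; Eoarchean 431; Paleozoic 286.898 Myr.
Sorted shortest-first: Cenozoic (66), Mesozoic (185.902), Paleozoic (286.898), Eoarchean (431), Neoproterozoic (461.2).
The third shortest is Paleozoic at 286.898 Myr.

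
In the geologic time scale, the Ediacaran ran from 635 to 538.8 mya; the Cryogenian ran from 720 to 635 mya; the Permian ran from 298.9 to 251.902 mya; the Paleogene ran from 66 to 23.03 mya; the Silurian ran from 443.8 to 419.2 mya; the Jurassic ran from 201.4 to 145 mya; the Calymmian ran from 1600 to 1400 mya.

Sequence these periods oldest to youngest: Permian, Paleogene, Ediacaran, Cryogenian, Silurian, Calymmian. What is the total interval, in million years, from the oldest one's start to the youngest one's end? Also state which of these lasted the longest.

Start ages (Ma): Calymmian 1600, Cryogenian 720, Ediacaran 635, Silurian 443.8, Permian 298.9, Paleogene 66.
Ordered oldest to youngest: Calymmian, Cryogenian, Ediacaran, Silurian, Permian, Paleogene.
Span = 1600 − 23.03 = 1576.97 Myr.
Durations: Calymmian 200, Cryogenian 85, Silurian 24.6, Ediacaran 96.2, Paleogene 42.97, Permian 46.998 → longest is Calymmian (200 Myr).

Calymmian → Cryogenian → Ediacaran → Silurian → Permian → Paleogene; total span 1576.97 Myr; longest is Calymmian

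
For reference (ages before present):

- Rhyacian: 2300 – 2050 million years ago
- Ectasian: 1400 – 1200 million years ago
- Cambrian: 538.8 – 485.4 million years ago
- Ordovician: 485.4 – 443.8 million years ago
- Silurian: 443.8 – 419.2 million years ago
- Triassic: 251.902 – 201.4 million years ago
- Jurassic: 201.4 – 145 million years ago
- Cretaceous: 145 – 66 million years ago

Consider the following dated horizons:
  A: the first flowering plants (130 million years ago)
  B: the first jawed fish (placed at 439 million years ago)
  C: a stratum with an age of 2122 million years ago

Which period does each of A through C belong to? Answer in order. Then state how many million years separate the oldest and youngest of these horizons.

A: 130 Ma lies in 145–66 Ma, so Cretaceous.
B: 439 Ma lies in 443.8–419.2 Ma, so Silurian.
C: 2122 Ma lies in 2300–2050 Ma, so Rhyacian.
Oldest = 2122 Ma, youngest = 130 Ma → span 1992 Myr.

A — Cretaceous; B — Silurian; C — Rhyacian; span 1992 million years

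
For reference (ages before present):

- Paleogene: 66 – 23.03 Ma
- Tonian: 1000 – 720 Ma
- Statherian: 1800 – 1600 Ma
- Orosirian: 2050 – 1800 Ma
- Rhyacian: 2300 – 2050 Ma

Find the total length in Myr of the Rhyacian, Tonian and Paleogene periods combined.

572.97 million years

Each duration: Rhyacian = 250; Tonian = 280; Paleogene = 42.97.
Sum: 250 + 280 + 42.97 = 572.97 Myr.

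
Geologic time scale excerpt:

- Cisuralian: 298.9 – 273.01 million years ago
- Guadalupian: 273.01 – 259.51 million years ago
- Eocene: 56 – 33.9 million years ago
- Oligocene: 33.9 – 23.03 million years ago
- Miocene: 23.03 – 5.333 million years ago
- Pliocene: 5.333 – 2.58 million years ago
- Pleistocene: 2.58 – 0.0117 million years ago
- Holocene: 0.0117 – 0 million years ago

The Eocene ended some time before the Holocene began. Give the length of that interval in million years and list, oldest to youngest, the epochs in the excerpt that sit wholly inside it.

33.8883 million years; Oligocene, Miocene, Pliocene, Pleistocene

End of Eocene = 33.9 Ma; start of Holocene = 0.0117 Ma.
Gap = 33.9 − 0.0117 = 33.8883 Myr.
Epochs wholly inside 33.9–0.0117 Ma: Oligocene (33.9–23.03), Miocene (23.03–5.333), Pliocene (5.333–2.58), Pleistocene (2.58–0.0117).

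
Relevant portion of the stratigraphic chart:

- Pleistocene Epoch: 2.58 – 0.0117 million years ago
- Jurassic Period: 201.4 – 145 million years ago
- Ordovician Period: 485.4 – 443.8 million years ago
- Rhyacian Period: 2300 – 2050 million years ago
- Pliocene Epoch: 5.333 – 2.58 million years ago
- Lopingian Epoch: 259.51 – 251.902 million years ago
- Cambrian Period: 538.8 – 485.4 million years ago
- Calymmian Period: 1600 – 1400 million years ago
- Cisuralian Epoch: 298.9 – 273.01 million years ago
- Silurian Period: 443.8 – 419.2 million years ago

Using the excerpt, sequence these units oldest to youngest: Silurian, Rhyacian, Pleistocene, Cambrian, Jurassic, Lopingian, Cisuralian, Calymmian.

Rhyacian, Calymmian, Cambrian, Silurian, Cisuralian, Lopingian, Jurassic, Pleistocene

The oldest of these is Rhyacian (starts 2300 Ma) and the youngest is Pleistocene (ends 0.0117 Ma).
In between, by decreasing start age: Calymmian (1600), Cambrian (538.8), Silurian (443.8), Cisuralian (298.9), Lopingian (259.51), Jurassic (201.4).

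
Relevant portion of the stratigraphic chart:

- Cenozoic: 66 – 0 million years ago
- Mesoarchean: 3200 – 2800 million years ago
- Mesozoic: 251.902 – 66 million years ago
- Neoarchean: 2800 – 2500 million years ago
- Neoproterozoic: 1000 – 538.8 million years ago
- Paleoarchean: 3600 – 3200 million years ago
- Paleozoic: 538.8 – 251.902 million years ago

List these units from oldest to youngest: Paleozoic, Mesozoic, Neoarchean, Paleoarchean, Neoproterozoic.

Sorting by start age (descending Ma, since larger Ma = older): Paleoarchean began 3600, Neoarchean began 2800, Neoproterozoic began 1000, Paleozoic began 538.8, Mesozoic began 251.902.

Paleoarchean, Neoarchean, Neoproterozoic, Paleozoic, Mesozoic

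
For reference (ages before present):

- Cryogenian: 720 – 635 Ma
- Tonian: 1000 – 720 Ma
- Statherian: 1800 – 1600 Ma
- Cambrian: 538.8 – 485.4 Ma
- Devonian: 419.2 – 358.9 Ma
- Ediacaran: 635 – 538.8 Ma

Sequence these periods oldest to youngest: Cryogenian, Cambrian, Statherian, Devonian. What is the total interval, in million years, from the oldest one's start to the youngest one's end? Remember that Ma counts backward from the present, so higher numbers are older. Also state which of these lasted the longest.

From the excerpt: Cryogenian 720–635; Cambrian 538.8–485.4; Statherian 1800–1600; Devonian 419.2–358.9 (Ma).
Larger Ma is earlier, so the oldest is Statherian and the youngest is Devonian; oldest to youngest: Statherian, Cryogenian, Cambrian, Devonian.
Oldest start 1800 minus youngest end 358.9 gives 1441.1 Myr overall.
Individual lengths (start − end): Devonian 60.3; Cambrian 53.4; Statherian 200; Cryogenian 85. The largest is Statherian at 200 Myr.

Statherian → Cryogenian → Cambrian → Devonian; total span 1441.1 Myr; longest is Statherian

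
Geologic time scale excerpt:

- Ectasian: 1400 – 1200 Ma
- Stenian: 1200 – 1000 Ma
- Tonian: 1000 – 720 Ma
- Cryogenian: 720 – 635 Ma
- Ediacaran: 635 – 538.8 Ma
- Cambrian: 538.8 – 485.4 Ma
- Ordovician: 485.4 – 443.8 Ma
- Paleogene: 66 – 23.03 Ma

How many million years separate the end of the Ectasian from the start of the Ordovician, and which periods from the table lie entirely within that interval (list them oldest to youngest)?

End of Ectasian = 1200 Ma; start of Ordovician = 485.4 Ma.
Gap = 1200 − 485.4 = 714.6 Myr.
Periods wholly inside 1200–485.4 Ma: Stenian (1200–1000), Tonian (1000–720), Cryogenian (720–635), Ediacaran (635–538.8), Cambrian (538.8–485.4).

714.6 million years; Stenian, Tonian, Cryogenian, Ediacaran, Cambrian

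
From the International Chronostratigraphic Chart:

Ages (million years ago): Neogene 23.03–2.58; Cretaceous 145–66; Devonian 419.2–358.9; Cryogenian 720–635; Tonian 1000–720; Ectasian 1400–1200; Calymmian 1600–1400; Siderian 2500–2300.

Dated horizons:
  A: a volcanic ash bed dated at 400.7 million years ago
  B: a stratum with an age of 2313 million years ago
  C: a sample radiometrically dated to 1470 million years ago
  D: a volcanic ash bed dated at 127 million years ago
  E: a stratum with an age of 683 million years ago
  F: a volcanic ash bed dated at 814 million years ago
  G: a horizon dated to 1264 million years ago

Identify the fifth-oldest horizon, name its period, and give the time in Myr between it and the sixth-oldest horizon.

Sorted oldest-first by Ma: B (2313), C (1470), G (1264), F (814), E (683), A (400.7), D (127).
The fifth oldest is E at 683 Ma, which lies in 720–635 Ma: the Cryogenian.
The sixth oldest is A at 400.7 Ma; separation = |683 − 400.7| = 282.3 Myr.

E, in the Cryogenian; 282.3 million years to A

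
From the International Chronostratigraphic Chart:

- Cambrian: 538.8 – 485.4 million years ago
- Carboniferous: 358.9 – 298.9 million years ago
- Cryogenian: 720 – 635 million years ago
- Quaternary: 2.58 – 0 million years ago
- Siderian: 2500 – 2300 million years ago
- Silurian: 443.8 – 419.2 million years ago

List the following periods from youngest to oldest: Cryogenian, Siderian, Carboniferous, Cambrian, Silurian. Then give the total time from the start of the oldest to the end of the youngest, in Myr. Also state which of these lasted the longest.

Start ages (Ma): Siderian 2500, Cryogenian 720, Cambrian 538.8, Silurian 443.8, Carboniferous 358.9.
Ordered youngest to oldest: Carboniferous, Silurian, Cambrian, Cryogenian, Siderian.
Span = 2500 − 298.9 = 2201.1 Myr.
Durations: Siderian 200, Cryogenian 85, Cambrian 53.4, Silurian 24.6, Carboniferous 60 → longest is Siderian (200 Myr).

Carboniferous, Silurian, Cambrian, Cryogenian, Siderian; total span 2201.1 Myr; longest is Siderian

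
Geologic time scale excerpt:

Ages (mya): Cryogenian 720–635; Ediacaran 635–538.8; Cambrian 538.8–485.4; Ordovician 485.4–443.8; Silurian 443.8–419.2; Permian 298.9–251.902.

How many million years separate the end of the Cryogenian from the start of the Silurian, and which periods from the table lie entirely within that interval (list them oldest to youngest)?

The Cryogenian closes at 635 Ma and the Silurian opens at 443.8 Ma, so the interval is 635 − 443.8 = 191.2 Myr.
A period fits inside if it starts at or after 635 Ma and ends at or before 443.8 Ma; oldest first that gives Ediacaran, Cambrian, Ordovician.

191.2 million years; Ediacaran, Cambrian, Ordovician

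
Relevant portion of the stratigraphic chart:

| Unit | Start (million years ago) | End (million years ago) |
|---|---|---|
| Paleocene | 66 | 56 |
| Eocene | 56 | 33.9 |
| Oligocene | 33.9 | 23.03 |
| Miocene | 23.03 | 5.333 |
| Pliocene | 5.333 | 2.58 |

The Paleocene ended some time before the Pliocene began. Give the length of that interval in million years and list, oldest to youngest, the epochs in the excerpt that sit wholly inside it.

50.667 million years; Eocene, Oligocene, Miocene

End of Paleocene = 56 Ma; start of Pliocene = 5.333 Ma.
Gap = 56 − 5.333 = 50.667 Myr.
Epochs wholly inside 56–5.333 Ma: Eocene (56–33.9), Oligocene (33.9–23.03), Miocene (23.03–5.333).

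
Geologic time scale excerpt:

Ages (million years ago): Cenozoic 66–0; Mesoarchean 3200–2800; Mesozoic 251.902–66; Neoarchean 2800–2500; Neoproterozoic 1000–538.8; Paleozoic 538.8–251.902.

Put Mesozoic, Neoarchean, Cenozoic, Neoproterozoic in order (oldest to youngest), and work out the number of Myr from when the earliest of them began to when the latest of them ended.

Neoarchean, Neoproterozoic, Mesozoic, Cenozoic; total span 2800 Myr

From the excerpt: Mesozoic 251.902–66; Neoarchean 2800–2500; Cenozoic 66–0; Neoproterozoic 1000–538.8 (Ma).
Larger Ma is earlier, so the oldest is Neoarchean and the youngest is Cenozoic; oldest to youngest: Neoarchean, Neoproterozoic, Mesozoic, Cenozoic.
Oldest start 2800 minus youngest end 0 gives 2800 Myr overall.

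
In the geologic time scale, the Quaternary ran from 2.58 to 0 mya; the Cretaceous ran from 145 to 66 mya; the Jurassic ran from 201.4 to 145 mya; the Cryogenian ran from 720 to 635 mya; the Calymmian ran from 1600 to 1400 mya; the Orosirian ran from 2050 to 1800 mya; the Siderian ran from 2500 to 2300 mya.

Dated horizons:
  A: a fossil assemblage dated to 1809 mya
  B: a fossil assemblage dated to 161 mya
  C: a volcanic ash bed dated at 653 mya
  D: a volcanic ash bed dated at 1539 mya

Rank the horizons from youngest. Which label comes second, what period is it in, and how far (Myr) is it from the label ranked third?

Sorted youngest-first by Ma: B (161), C (653), D (1539), A (1809).
The second youngest is C at 653 Ma, which lies in 720–635 Ma: the Cryogenian.
The third youngest is D at 1539 Ma; separation = |653 − 1539| = 886 Myr.

C, in the Cryogenian; 886 million years to D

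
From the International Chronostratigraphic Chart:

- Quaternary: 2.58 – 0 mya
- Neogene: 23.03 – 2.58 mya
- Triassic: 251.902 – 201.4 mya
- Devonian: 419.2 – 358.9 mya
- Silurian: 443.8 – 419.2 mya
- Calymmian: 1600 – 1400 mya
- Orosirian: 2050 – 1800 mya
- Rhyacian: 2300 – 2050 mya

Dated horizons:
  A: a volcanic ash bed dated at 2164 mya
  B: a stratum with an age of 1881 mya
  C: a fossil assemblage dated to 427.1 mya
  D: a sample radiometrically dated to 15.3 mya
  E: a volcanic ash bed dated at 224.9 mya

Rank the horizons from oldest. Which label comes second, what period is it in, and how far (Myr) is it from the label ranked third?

Larger Ma means older, so oldest first: A 2164 > B 1881 > C 427.1 > E 224.9 > D 15.3.
Counting 2 along gives B (1881 Ma); the excerpt puts that inside the Orosirian, 2050–1800 Ma.
Next in line is C (427.1 Ma), and 1881 − 427.1 = 1453.9 Myr.

B, in the Orosirian; 1453.9 million years to C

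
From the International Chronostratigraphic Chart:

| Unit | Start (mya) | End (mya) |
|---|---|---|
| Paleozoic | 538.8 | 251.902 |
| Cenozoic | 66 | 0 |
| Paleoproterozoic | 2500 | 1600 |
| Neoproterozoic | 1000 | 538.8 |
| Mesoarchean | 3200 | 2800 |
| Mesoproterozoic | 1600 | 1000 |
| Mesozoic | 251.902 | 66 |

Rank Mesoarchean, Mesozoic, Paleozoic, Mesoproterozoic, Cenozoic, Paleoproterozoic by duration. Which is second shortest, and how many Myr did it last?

Durations: Mesoarchean 400; Mesozoic 185.902; Paleozoic 286.898; Mesoproterozoic 600; Cenozoic 66; Paleoproterozoic 900 Myr.
Sorted shortest-first: Cenozoic (66), Mesozoic (185.902), Paleozoic (286.898), Mesoarchean (400), Mesoproterozoic (600), Paleoproterozoic (900).
The second shortest is Mesozoic at 185.902 Myr.

Mesozoic, 185.902 million years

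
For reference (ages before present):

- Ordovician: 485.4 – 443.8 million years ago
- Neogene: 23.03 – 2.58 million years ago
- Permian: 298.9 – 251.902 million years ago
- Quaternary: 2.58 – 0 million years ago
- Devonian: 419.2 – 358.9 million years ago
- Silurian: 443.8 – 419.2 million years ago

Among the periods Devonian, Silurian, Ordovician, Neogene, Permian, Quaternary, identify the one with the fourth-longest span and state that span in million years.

Silurian, 24.6 million years

Start − end for each: Devonian 419.2 − 358.9 = 60.3; Silurian 443.8 − 419.2 = 24.6; Ordovician 485.4 − 443.8 = 41.6; Neogene 23.03 − 2.58 = 20.45; Permian 298.9 − 251.902 = 46.998; Quaternary 2.58 − 0 = 2.58.
Ranking these from longest: Devonian > Permian > Ordovician > Silurian > Neogene > Quaternary.
Position 4 in that ranking is Silurian, which lasted 24.6 Myr.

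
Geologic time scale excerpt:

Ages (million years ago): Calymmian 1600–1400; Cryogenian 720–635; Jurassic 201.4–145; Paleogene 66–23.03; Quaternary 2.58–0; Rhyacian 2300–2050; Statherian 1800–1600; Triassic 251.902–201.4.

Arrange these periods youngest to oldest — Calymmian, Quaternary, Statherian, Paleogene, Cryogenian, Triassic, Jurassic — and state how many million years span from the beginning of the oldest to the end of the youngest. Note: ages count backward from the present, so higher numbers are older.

Quaternary → Paleogene → Jurassic → Triassic → Cryogenian → Calymmian → Statherian; total span 1800 Myr

From the excerpt: Calymmian 1600–1400; Quaternary 2.58–0; Statherian 1800–1600; Paleogene 66–23.03; Cryogenian 720–635; Triassic 251.902–201.4; Jurassic 201.4–145 (Ma).
Larger Ma is earlier, so the oldest is Statherian and the youngest is Quaternary; youngest to oldest: Quaternary, Paleogene, Jurassic, Triassic, Cryogenian, Calymmian, Statherian.
Oldest start 1800 minus youngest end 0 gives 1800 Myr overall.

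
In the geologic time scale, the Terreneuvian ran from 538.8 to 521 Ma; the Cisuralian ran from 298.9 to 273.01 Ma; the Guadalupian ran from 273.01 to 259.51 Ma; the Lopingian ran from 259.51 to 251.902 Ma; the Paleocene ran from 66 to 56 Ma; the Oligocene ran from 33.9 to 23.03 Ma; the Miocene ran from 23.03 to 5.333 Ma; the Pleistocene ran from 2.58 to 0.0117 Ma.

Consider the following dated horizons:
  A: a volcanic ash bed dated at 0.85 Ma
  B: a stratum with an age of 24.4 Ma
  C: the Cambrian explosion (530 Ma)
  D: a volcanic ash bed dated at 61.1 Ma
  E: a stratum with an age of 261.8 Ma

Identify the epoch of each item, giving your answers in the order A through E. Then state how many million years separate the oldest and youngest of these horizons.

A: 0.85 Ma lies in 2.58–0.0117 Ma, so Pleistocene.
B: 24.4 Ma lies in 33.9–23.03 Ma, so Oligocene.
C: 530 Ma lies in 538.8–521 Ma, so Terreneuvian.
D: 61.1 Ma lies in 66–56 Ma, so Paleocene.
E: 261.8 Ma lies in 273.01–259.51 Ma, so Guadalupian.
Oldest = 530 Ma, youngest = 0.85 Ma → span 529.15 Myr.

A — Pleistocene; B — Oligocene; C — Terreneuvian; D — Paleocene; E — Guadalupian; span 529.15 million years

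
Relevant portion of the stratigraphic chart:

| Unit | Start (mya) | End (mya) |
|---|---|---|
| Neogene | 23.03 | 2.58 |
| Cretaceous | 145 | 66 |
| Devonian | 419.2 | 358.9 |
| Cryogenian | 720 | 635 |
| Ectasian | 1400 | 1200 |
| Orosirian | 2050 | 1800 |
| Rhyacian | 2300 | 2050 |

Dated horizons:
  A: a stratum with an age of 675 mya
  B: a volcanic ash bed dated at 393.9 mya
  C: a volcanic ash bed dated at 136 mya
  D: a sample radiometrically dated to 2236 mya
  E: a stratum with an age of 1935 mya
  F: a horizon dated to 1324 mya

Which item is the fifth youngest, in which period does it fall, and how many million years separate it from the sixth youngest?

E, in the Orosirian; 301 million years to D

Sorted youngest-first by Ma: C (136), B (393.9), A (675), F (1324), E (1935), D (2236).
The fifth youngest is E at 1935 Ma, which lies in 2050–1800 Ma: the Orosirian.
The sixth youngest is D at 2236 Ma; separation = |1935 − 2236| = 301 Myr.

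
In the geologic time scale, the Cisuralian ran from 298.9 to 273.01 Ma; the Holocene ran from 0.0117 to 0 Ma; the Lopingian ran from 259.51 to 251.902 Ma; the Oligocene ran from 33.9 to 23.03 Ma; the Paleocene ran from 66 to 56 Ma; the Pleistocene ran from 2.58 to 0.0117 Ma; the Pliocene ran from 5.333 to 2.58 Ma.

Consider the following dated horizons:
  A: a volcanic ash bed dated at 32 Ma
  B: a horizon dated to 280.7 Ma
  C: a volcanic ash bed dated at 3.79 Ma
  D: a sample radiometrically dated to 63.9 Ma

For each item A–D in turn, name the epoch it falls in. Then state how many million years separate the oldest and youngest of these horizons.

Match each age against the start–end ranges in the excerpt: A = 32 Ma → Oligocene (33.9–23.03); B = 280.7 Ma → Cisuralian (298.9–273.01); C = 3.79 Ma → Pliocene (5.333–2.58); D = 63.9 Ma → Paleocene (66–56).
The largest age is 280.7 Ma and the smallest is 3.79 Ma; their difference is 276.91 Myr.

A — Oligocene; B — Cisuralian; C — Pliocene; D — Paleocene; span 276.91 million years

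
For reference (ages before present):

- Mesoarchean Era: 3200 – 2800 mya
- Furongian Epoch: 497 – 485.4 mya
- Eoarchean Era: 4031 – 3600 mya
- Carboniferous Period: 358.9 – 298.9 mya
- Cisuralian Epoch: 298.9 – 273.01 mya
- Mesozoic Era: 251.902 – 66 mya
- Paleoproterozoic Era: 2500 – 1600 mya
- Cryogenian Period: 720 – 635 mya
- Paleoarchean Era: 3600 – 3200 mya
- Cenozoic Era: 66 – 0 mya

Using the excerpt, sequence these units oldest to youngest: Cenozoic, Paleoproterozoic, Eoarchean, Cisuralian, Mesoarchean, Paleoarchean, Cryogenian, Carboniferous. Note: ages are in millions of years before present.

Eoarchean, Paleoarchean, Mesoarchean, Paleoproterozoic, Cryogenian, Carboniferous, Cisuralian, Cenozoic

Read off each span (Ma): Cenozoic 66–0; Paleoproterozoic 2500–1600; Eoarchean 4031–3600; Cisuralian 298.9–273.01; Mesoarchean 3200–2800; Paleoarchean 3600–3200; Cryogenian 720–635; Carboniferous 358.9–298.9.
Larger Ma is older, so oldest→youngest is Eoarchean, Paleoarchean, Mesoarchean, Paleoproterozoic, Cryogenian, Carboniferous, Cisuralian, Cenozoic.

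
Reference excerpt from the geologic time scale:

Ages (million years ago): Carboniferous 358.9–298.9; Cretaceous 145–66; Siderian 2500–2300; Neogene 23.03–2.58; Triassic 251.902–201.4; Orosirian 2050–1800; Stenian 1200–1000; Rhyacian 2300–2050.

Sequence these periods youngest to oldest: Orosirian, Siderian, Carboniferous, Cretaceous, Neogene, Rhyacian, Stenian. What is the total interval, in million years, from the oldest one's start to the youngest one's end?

Neogene → Cretaceous → Carboniferous → Stenian → Orosirian → Rhyacian → Siderian; total span 2497.42 Myr

From the excerpt: Orosirian 2050–1800; Siderian 2500–2300; Carboniferous 358.9–298.9; Cretaceous 145–66; Neogene 23.03–2.58; Rhyacian 2300–2050; Stenian 1200–1000 (Ma).
Larger Ma is earlier, so the oldest is Siderian and the youngest is Neogene; youngest to oldest: Neogene, Cretaceous, Carboniferous, Stenian, Orosirian, Rhyacian, Siderian.
Oldest start 2500 minus youngest end 2.58 gives 2497.42 Myr overall.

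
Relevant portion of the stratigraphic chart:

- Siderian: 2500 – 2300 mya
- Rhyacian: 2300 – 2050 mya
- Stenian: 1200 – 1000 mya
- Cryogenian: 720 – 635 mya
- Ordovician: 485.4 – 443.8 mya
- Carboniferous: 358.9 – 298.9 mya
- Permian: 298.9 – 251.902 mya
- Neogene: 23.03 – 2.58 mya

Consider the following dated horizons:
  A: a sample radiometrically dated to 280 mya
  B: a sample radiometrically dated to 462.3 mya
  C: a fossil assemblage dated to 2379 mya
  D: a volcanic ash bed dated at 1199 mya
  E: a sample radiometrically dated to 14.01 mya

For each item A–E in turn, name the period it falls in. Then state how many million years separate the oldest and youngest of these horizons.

A — Permian; B — Ordovician; C — Siderian; D — Stenian; E — Neogene; span 2364.99 million years

A: 280 Ma lies in 298.9–251.902 Ma, so Permian.
B: 462.3 Ma lies in 485.4–443.8 Ma, so Ordovician.
C: 2379 Ma lies in 2500–2300 Ma, so Siderian.
D: 1199 Ma lies in 1200–1000 Ma, so Stenian.
E: 14.01 Ma lies in 23.03–2.58 Ma, so Neogene.
Oldest = 2379 Ma, youngest = 14.01 Ma → span 2364.99 Myr.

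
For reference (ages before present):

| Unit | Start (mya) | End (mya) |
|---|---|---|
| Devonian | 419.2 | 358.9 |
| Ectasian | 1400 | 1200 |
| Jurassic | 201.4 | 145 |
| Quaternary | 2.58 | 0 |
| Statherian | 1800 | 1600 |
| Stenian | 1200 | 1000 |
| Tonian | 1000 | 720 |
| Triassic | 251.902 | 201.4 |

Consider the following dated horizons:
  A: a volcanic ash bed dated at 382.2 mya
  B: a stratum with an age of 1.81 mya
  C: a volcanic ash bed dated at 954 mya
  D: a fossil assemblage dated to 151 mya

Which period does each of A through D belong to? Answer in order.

A — Devonian; B — Quaternary; C — Tonian; D — Jurassic

Match each age against the start–end ranges in the excerpt: A = 382.2 Ma → Devonian (419.2–358.9); B = 1.81 Ma → Quaternary (2.58–0); C = 954 Ma → Tonian (1000–720); D = 151 Ma → Jurassic (201.4–145).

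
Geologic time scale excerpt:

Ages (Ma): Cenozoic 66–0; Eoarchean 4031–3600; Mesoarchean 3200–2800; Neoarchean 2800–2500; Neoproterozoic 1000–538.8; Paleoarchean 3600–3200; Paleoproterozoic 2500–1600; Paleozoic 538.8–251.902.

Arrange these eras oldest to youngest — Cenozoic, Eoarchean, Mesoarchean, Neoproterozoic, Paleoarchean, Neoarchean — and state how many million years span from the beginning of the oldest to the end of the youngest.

Start ages (Ma): Eoarchean 4031, Paleoarchean 3600, Mesoarchean 3200, Neoarchean 2800, Neoproterozoic 1000, Cenozoic 66.
Ordered oldest to youngest: Eoarchean, Paleoarchean, Mesoarchean, Neoarchean, Neoproterozoic, Cenozoic.
Span = 4031 − 0 = 4031 Myr.

Eoarchean → Paleoarchean → Mesoarchean → Neoarchean → Neoproterozoic → Cenozoic; total span 4031 Myr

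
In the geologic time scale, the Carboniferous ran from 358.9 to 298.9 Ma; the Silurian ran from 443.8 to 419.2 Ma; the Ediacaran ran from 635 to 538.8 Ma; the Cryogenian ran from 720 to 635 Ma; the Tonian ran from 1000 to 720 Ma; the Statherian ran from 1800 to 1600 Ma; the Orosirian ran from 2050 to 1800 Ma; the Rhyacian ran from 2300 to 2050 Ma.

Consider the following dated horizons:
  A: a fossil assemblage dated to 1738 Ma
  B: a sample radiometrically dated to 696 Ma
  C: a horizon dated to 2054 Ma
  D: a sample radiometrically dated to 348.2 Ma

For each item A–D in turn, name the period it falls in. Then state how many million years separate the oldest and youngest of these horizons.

A: 1738 Ma lies in 1800–1600 Ma, so Statherian.
B: 696 Ma lies in 720–635 Ma, so Cryogenian.
C: 2054 Ma lies in 2300–2050 Ma, so Rhyacian.
D: 348.2 Ma lies in 358.9–298.9 Ma, so Carboniferous.
Oldest = 2054 Ma, youngest = 348.2 Ma → span 1705.8 Myr.

A — Statherian; B — Cryogenian; C — Rhyacian; D — Carboniferous; span 1705.8 million years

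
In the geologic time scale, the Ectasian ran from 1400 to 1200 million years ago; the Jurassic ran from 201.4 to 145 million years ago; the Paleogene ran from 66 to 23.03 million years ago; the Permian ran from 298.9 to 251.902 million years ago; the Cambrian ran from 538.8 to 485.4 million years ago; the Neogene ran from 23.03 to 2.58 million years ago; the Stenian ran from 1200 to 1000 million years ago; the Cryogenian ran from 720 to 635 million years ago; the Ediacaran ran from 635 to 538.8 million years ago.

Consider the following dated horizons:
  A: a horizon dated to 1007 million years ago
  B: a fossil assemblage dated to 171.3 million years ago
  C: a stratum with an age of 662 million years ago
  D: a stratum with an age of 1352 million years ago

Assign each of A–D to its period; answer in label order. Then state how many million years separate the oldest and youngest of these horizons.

Match each age against the start–end ranges in the excerpt: A = 1007 Ma → Stenian (1200–1000); B = 171.3 Ma → Jurassic (201.4–145); C = 662 Ma → Cryogenian (720–635); D = 1352 Ma → Ectasian (1400–1200).
The largest age is 1352 Ma and the smallest is 171.3 Ma; their difference is 1180.7 Myr.

A — Stenian; B — Jurassic; C — Cryogenian; D — Ectasian; span 1180.7 million years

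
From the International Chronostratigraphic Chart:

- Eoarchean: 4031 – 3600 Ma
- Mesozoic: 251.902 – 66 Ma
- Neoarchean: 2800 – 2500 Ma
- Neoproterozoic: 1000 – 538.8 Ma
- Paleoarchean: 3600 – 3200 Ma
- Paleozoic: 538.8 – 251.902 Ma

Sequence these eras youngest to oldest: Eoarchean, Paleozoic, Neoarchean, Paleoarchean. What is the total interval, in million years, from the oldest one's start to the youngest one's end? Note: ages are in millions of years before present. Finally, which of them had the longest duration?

Start ages (Ma): Eoarchean 4031, Paleoarchean 3600, Neoarchean 2800, Paleozoic 538.8.
Ordered youngest to oldest: Paleozoic, Neoarchean, Paleoarchean, Eoarchean.
Span = 4031 − 251.902 = 3779.098 Myr.
Durations: Paleoarchean 400, Neoarchean 300, Paleozoic 286.898, Eoarchean 431 → longest is Eoarchean (431 Myr).

Paleozoic → Neoarchean → Paleoarchean → Eoarchean; total span 3779.098 Myr; longest is Eoarchean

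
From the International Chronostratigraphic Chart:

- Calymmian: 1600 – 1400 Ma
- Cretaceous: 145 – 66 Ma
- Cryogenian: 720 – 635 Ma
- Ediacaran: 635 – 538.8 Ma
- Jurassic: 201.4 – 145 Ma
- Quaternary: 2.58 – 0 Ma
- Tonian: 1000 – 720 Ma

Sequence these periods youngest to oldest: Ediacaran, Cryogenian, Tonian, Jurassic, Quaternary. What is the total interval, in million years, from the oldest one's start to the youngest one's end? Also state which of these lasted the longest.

Start ages (Ma): Tonian 1000, Cryogenian 720, Ediacaran 635, Jurassic 201.4, Quaternary 2.58.
Ordered youngest to oldest: Quaternary, Jurassic, Ediacaran, Cryogenian, Tonian.
Span = 1000 − 0 = 1000 Myr.
Durations: Cryogenian 85, Tonian 280, Jurassic 56.4, Ediacaran 96.2, Quaternary 2.58 → longest is Tonian (280 Myr).

Quaternary, Jurassic, Ediacaran, Cryogenian, Tonian; total span 1000 Myr; longest is Tonian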